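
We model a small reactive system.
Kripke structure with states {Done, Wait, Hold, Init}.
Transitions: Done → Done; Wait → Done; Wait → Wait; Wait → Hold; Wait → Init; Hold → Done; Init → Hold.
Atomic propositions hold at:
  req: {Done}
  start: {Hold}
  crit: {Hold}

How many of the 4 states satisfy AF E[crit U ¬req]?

3

Sat(¬req) = {Wait, Hold, Init}
E[crit U ¬req]: least fixpoint, start Z0 = Sat(¬req) = {Wait, Hold, Init}, add states in Sat(crit) with some successor in Z. Already a fixed point.
Sat(E[crit U ¬req]) = {Wait, Hold, Init}
AF E[crit U ¬req]: least fixpoint, start Z0 = {Wait, Hold, Init}, add states with every successor in Z. Already a fixed point.
Sat(AF E[crit U ¬req]) = {Wait, Hold, Init}
|Sat(AF E[crit U ¬req])| = |{Wait, Hold, Init}| = 3.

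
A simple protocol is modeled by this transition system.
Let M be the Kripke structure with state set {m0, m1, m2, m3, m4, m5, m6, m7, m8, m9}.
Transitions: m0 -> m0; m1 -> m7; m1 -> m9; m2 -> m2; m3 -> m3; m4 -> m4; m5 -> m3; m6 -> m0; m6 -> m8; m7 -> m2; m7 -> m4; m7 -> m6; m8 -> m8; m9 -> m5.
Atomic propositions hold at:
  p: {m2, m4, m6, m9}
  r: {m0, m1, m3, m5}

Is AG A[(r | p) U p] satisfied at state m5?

No

Sat(r | p) = {m0, m1, m2, m3, m4, m5, m6, m9}
A[(r | p) U p]: least fixpoint, start Z0 = Sat(p) = {m2, m4, m6, m9}, add states in Sat(r | p) with every successor in Z. Already a fixed point.
Sat(A[(r | p) U p]) = {m2, m4, m6, m9}
AG A[(r | p) U p]: greatest fixpoint, start Z0 = {m2, m4, m6, m9}, keep only states in Sat with every successor in Z. Z1 = {m2, m4}; fixed.
Sat(AG A[(r | p) U p]) = {m2, m4}
m5 ∉ Sat(AG A[(r | p) U p]) = {m2, m4}, so the formula does not hold at m5.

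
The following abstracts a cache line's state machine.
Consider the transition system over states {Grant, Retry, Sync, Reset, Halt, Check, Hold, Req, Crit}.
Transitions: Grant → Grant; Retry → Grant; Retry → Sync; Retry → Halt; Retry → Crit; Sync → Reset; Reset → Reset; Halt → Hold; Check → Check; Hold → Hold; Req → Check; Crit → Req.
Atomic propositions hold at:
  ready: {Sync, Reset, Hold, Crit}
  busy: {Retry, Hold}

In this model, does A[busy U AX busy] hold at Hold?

Yes

Sat(AX busy) = {s : every successor in {Retry, Hold}} = {Halt, Hold}
A[busy U AX busy]: least fixpoint, start Z0 = Sat(AX busy) = {Halt, Hold}, add states in Sat(busy) with every successor in Z. Already a fixed point.
Sat(A[busy U AX busy]) = {Halt, Hold}
Hold ∈ Sat(A[busy U AX busy]) = {Halt, Hold}, so the formula holds at Hold.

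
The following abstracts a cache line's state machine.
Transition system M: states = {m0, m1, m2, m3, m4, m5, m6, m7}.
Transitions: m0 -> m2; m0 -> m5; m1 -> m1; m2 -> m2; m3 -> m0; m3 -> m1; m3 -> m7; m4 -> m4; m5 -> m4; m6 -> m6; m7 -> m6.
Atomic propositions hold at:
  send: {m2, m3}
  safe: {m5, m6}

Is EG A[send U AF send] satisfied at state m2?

Yes

AF send: least fixpoint, start Z0 = {m2, m3}, add states with every successor in Z. Already a fixed point.
Sat(AF send) = {m2, m3}
A[send U AF send]: least fixpoint, start Z0 = Sat(AF send) = {m2, m3}, add states in Sat(send) with every successor in Z. Already a fixed point.
Sat(A[send U AF send]) = {m2, m3}
EG A[send U AF send]: greatest fixpoint, start Z0 = {m2, m3}, keep only states in Sat with some successor in Z. Z1 = {m2}; fixed.
Sat(EG A[send U AF send]) = {m2}
m2 ∈ Sat(EG A[send U AF send]) = {m2}, so the formula holds at m2.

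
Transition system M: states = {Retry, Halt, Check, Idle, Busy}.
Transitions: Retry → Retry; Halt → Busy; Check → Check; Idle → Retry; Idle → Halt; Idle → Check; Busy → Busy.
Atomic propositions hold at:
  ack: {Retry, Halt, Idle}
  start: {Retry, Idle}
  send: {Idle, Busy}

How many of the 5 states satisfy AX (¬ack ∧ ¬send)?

Sat(¬ack) = {Check, Busy}
Sat(¬send) = {Retry, Halt, Check}
Sat(¬ack ∧ ¬send) = {Check}
Sat(AX (¬ack ∧ ¬send)) = {s : every successor in {Check}} = {Check}
|Sat(AX (¬ack ∧ ¬send))| = |{Check}| = 1.

1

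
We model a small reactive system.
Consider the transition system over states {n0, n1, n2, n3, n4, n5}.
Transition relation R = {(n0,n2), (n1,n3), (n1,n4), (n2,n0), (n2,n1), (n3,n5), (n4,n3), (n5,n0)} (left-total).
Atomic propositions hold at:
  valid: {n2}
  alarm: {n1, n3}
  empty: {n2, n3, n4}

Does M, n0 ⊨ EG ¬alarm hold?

Sat(¬alarm) = {n0, n2, n4, n5}
EG ¬alarm: greatest fixpoint, start Z0 = {n0, n2, n4, n5}, keep only states in Sat with some successor in Z. Z1 = {n0, n2, n5}; fixed.
Sat(EG ¬alarm) = {n0, n2, n5}
n0 ∈ Sat(EG ¬alarm) = {n0, n2, n5}, so the formula holds at n0.

Yes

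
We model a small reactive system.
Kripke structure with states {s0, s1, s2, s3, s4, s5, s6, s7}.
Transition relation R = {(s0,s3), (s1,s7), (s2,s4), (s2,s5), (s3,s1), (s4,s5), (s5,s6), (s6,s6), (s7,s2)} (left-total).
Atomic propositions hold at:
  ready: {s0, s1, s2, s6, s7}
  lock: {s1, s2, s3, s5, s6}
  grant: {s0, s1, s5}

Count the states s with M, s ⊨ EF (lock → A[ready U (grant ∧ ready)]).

Sat(grant ∧ ready) = {s0, s1}
A[ready U (grant ∧ ready)]: least fixpoint, start Z0 = Sat((grant ∧ ready)) = {s0, s1}, add states in Sat(ready) with every successor in Z. Already a fixed point.
Sat(A[ready U (grant ∧ ready)]) = {s0, s1}
Sat(lock → A[ready U (grant ∧ ready)]) = {s0, s1, s4, s7}
EF (lock → A[ready U (grant ∧ ready)]): least fixpoint, start Z0 = {s0, s1, s4, s7}, add states with some successor in Z. Z1 = {s0, s1, s2, s3, s4, s7}; fixed.
Sat(EF (lock → A[ready U (grant ∧ ready)])) = {s0, s1, s2, s3, s4, s7}
|Sat(EF (lock → A[ready U (grant ∧ ready)]))| = |{s0, s1, s2, s3, s4, s7}| = 6.

6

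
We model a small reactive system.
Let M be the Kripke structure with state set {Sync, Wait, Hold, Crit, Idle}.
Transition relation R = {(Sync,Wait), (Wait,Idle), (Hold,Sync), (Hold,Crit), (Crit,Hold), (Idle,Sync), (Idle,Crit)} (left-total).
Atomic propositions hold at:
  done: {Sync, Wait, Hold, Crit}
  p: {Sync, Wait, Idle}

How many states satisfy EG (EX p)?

4

Sat(EX p) = {s : some successor in {Sync, Wait, Idle}} = {Sync, Wait, Hold, Idle}
EG (EX p): greatest fixpoint, start Z0 = {Sync, Wait, Hold, Idle}, keep only states in Sat with some successor in Z. Already a fixed point.
Sat(EG (EX p)) = {Sync, Wait, Hold, Idle}
|Sat(EG (EX p))| = |{Sync, Wait, Hold, Idle}| = 4.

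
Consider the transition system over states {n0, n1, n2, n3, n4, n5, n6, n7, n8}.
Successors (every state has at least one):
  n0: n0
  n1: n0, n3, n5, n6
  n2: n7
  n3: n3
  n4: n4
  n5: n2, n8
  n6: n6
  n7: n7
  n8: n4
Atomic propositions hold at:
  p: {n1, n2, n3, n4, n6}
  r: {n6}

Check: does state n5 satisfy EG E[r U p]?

No

E[r U p]: least fixpoint, start Z0 = Sat(p) = {n1, n2, n3, n4, n6}, add states in Sat(r) with some successor in Z. Already a fixed point.
Sat(E[r U p]) = {n1, n2, n3, n4, n6}
EG E[r U p]: greatest fixpoint, start Z0 = {n1, n2, n3, n4, n6}, keep only states in Sat with some successor in Z. Z1 = {n1, n3, n4, n6}; fixed.
Sat(EG E[r U p]) = {n1, n3, n4, n6}
n5 ∉ Sat(EG E[r U p]) = {n1, n3, n4, n6}, so the formula does not hold at n5.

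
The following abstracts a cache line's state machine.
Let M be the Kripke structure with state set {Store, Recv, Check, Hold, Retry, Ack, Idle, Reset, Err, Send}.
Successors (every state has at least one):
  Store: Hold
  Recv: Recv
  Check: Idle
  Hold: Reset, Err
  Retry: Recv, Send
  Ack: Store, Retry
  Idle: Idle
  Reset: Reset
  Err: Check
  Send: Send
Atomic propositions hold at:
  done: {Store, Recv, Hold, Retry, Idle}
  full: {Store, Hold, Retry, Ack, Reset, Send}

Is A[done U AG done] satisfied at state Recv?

AG done: greatest fixpoint, start Z0 = {Store, Recv, Hold, Retry, Idle}, keep only states in Sat with every successor in Z. Z1 = {Store, Recv, Idle}; Z2 = {Recv, Idle}; fixed.
Sat(AG done) = {Recv, Idle}
A[done U AG done]: least fixpoint, start Z0 = Sat(AG done) = {Recv, Idle}, add states in Sat(done) with every successor in Z. Already a fixed point.
Sat(A[done U AG done]) = {Recv, Idle}
Recv ∈ Sat(A[done U AG done]) = {Recv, Idle}, so the formula holds at Recv.

Yes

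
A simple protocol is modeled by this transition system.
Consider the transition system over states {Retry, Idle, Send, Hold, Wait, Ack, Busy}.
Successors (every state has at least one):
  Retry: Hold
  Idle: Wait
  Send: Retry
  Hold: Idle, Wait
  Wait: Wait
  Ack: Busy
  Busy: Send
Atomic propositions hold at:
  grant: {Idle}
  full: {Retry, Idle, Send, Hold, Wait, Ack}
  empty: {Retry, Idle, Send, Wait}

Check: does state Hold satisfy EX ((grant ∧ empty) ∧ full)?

Sat(grant ∧ empty) = {Idle}
Sat((grant ∧ empty) ∧ full) = {Idle}
Sat(EX ((grant ∧ empty) ∧ full)) = {s : some successor in {Idle}} = {Hold}
Hold ∈ Sat(EX ((grant ∧ empty) ∧ full)) = {Hold}, so the formula holds at Hold.

Yes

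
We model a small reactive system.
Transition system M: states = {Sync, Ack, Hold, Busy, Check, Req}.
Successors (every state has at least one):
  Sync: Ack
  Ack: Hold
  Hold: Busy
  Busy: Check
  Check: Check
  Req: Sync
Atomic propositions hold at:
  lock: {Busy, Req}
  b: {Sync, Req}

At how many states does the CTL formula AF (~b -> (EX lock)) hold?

Sat(~b) = {Ack, Hold, Busy, Check}
Sat(EX lock) = {s : some successor in {Busy, Req}} = {Hold}
Sat(~b -> (EX lock)) = {Sync, Hold, Req}
AF (~b -> (EX lock)): least fixpoint, start Z0 = {Sync, Hold, Req}, add states with every successor in Z. Z1 = {Sync, Ack, Hold, Req}; fixed.
Sat(AF (~b -> (EX lock))) = {Sync, Ack, Hold, Req}
|Sat(AF (~b -> (EX lock)))| = |{Sync, Ack, Hold, Req}| = 4.

4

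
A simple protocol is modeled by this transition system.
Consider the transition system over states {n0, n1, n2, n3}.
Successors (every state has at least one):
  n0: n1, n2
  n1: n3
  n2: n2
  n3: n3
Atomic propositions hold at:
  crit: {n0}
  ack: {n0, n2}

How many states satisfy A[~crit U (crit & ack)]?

Sat(~crit) = {n1, n2, n3}
Sat(crit & ack) = {n0}
A[~crit U (crit & ack)]: least fixpoint, start Z0 = Sat((crit & ack)) = {n0}, add states in Sat(~crit) with every successor in Z. Already a fixed point.
Sat(A[~crit U (crit & ack)]) = {n0}
|Sat(A[~crit U (crit & ack)])| = |{n0}| = 1.

1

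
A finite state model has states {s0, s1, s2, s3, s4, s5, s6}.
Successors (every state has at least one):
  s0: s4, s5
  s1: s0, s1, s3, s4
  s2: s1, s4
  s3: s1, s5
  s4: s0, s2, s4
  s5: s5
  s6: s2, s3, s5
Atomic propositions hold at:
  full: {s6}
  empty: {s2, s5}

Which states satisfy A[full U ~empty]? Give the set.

Sat(~empty) = {s0, s1, s3, s4, s6}
A[full U ~empty]: least fixpoint, start Z0 = Sat(~empty) = {s0, s1, s3, s4, s6}, add states in Sat(full) with every successor in Z. Already a fixed point.
Sat(A[full U ~empty]) = {s0, s1, s3, s4, s6}

{s0, s1, s3, s4, s6}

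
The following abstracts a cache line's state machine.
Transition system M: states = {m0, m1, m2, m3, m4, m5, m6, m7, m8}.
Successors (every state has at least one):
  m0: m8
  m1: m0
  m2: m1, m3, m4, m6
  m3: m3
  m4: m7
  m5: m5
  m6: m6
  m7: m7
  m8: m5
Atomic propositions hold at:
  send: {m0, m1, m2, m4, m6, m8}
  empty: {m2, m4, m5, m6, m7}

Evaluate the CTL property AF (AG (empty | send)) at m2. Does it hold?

Sat(empty | send) = {m0, m1, m2, m4, m5, m6, m7, m8}
AG (empty | send): greatest fixpoint, start Z0 = {m0, m1, m2, m4, m5, m6, m7, m8}, keep only states in Sat with every successor in Z. Z1 = {m0, m1, m4, m5, m6, m7, m8}; fixed.
Sat(AG (empty | send)) = {m0, m1, m4, m5, m6, m7, m8}
AF (AG (empty | send)): least fixpoint, start Z0 = {m0, m1, m4, m5, m6, m7, m8}, add states with every successor in Z. Already a fixed point.
Sat(AF (AG (empty | send))) = {m0, m1, m4, m5, m6, m7, m8}
m2 ∉ Sat(AF (AG (empty | send))) = {m0, m1, m4, m5, m6, m7, m8}, so the formula does not hold at m2.

No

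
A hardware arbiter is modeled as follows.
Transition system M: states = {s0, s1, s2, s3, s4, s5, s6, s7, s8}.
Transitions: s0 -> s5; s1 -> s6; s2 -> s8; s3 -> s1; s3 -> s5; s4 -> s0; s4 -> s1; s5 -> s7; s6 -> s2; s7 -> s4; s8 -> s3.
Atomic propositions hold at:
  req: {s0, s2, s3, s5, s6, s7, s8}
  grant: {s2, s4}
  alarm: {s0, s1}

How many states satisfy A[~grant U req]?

Sat(~grant) = {s0, s1, s3, s5, s6, s7, s8}
A[~grant U req]: least fixpoint, start Z0 = Sat(req) = {s0, s2, s3, s5, s6, s7, s8}, add states in Sat(~grant) with every successor in Z. Z1 = {s0, s1, s2, s3, s5, s6, s7, s8}; fixed.
Sat(A[~grant U req]) = {s0, s1, s2, s3, s5, s6, s7, s8}
|Sat(A[~grant U req])| = |{s0, s1, s2, s3, s5, s6, s7, s8}| = 8.

8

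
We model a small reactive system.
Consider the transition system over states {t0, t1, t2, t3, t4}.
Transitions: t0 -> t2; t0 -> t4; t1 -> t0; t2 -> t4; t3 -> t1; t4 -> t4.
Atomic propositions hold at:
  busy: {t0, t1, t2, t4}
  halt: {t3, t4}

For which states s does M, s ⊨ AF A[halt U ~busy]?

{t3}

Sat(~busy) = {t3}
A[halt U ~busy]: least fixpoint, start Z0 = Sat(~busy) = {t3}, add states in Sat(halt) with every successor in Z. Already a fixed point.
Sat(A[halt U ~busy]) = {t3}
AF A[halt U ~busy]: least fixpoint, start Z0 = {t3}, add states with every successor in Z. Already a fixed point.
Sat(AF A[halt U ~busy]) = {t3}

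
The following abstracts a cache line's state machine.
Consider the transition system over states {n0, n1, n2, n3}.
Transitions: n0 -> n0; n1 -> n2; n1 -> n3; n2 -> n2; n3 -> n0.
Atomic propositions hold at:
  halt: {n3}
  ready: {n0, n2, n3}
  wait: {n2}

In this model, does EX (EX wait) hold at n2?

Yes

Sat(EX wait) = {s : some successor in {n2}} = {n1, n2}
Sat(EX (EX wait)) = {s : some successor in {n1, n2}} = {n1, n2}
n2 ∈ Sat(EX (EX wait)) = {n1, n2}, so the formula holds at n2.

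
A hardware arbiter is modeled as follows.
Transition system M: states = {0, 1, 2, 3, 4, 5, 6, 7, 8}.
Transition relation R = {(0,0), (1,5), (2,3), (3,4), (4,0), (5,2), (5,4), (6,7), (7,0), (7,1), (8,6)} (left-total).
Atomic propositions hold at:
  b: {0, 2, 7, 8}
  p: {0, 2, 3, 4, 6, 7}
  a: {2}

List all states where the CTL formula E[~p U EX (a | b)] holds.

{0, 1, 4, 5, 6, 7, 8}

Sat(~p) = {1, 5, 8}
Sat(a | b) = {0, 2, 7, 8}
Sat(EX (a | b)) = {s : some successor in {0, 2, 7, 8}} = {0, 4, 5, 6, 7}
E[~p U EX (a | b)]: least fixpoint, start Z0 = Sat(EX (a | b)) = {0, 4, 5, 6, 7}, add states in Sat(~p) with some successor in Z. Z1 = {0, 1, 4, 5, 6, 7, 8}; fixed.
Sat(E[~p U EX (a | b)]) = {0, 1, 4, 5, 6, 7, 8}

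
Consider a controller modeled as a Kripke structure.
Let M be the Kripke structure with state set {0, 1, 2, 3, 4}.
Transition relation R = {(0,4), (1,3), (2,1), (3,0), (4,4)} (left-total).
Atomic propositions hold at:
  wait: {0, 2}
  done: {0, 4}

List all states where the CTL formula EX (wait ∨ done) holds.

{0, 3, 4}

Sat(wait ∨ done) = {0, 2, 4}
Sat(EX (wait ∨ done)) = {s : some successor in {0, 2, 4}} = {0, 3, 4}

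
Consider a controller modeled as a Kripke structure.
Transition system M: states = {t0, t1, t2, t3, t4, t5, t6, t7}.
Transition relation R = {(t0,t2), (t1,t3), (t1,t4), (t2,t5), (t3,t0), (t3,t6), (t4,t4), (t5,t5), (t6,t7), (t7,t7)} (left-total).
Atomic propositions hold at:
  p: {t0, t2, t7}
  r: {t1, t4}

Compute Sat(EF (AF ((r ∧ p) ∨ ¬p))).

{t0, t1, t2, t3, t4, t5, t6}

Sat(r ∧ p) = ∅
Sat(¬p) = {t1, t3, t4, t5, t6}
Sat((r ∧ p) ∨ ¬p) = {t1, t3, t4, t5, t6}
AF ((r ∧ p) ∨ ¬p): least fixpoint, start Z0 = {t1, t3, t4, t5, t6}, add states with every successor in Z. Z1 = {t1, t2, t3, t4, t5, t6}; Z2 = {t0, t1, t2, t3, t4, t5, t6}; fixed.
Sat(AF ((r ∧ p) ∨ ¬p)) = {t0, t1, t2, t3, t4, t5, t6}
EF (AF ((r ∧ p) ∨ ¬p)): least fixpoint, start Z0 = {t0, t1, t2, t3, t4, t5, t6}, add states with some successor in Z. Already a fixed point.
Sat(EF (AF ((r ∧ p) ∨ ¬p))) = {t0, t1, t2, t3, t4, t5, t6}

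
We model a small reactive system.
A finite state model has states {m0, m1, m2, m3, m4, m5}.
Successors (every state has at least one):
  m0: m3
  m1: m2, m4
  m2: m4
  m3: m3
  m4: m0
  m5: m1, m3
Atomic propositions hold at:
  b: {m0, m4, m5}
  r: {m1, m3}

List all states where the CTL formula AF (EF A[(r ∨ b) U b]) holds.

{m0, m1, m2, m4, m5}

Sat(r ∨ b) = {m0, m1, m3, m4, m5}
A[(r ∨ b) U b]: least fixpoint, start Z0 = Sat(b) = {m0, m4, m5}, add states in Sat(r ∨ b) with every successor in Z. Already a fixed point.
Sat(A[(r ∨ b) U b]) = {m0, m4, m5}
EF A[(r ∨ b) U b]: least fixpoint, start Z0 = {m0, m4, m5}, add states with some successor in Z. Z1 = {m0, m1, m2, m4, m5}; fixed.
Sat(EF A[(r ∨ b) U b]) = {m0, m1, m2, m4, m5}
AF (EF A[(r ∨ b) U b]): least fixpoint, start Z0 = {m0, m1, m2, m4, m5}, add states with every successor in Z. Already a fixed point.
Sat(AF (EF A[(r ∨ b) U b])) = {m0, m1, m2, m4, m5}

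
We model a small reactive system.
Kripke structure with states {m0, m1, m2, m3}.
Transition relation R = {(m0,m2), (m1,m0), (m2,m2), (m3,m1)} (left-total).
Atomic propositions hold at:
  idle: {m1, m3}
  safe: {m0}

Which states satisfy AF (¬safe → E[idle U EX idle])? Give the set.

{m0, m1, m3}

Sat(¬safe) = {m1, m2, m3}
Sat(EX idle) = {s : some successor in {m1, m3}} = {m3}
E[idle U EX idle]: least fixpoint, start Z0 = Sat(EX idle) = {m3}, add states in Sat(idle) with some successor in Z. Already a fixed point.
Sat(E[idle U EX idle]) = {m3}
Sat(¬safe → E[idle U EX idle]) = {m0, m3}
AF (¬safe → E[idle U EX idle]): least fixpoint, start Z0 = {m0, m3}, add states with every successor in Z. Z1 = {m0, m1, m3}; fixed.
Sat(AF (¬safe → E[idle U EX idle])) = {m0, m1, m3}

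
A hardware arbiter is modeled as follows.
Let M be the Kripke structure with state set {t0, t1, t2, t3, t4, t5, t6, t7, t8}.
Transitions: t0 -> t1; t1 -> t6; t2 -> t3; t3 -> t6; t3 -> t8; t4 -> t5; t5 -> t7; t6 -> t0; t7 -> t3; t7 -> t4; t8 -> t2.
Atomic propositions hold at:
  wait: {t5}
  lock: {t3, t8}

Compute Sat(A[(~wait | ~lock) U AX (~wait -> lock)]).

Sat(~wait) = {t0, t1, t2, t3, t4, t6, t7, t8}
Sat(~lock) = {t0, t1, t2, t4, t5, t6, t7}
Sat(~wait | ~lock) = {t0, t1, t2, t3, t4, t5, t6, t7, t8}
Sat(~wait -> lock) = {t3, t5, t8}
Sat(AX (~wait -> lock)) = {s : every successor in {t3, t5, t8}} = {t2, t4}
A[(~wait | ~lock) U AX (~wait -> lock)]: least fixpoint, start Z0 = Sat(AX (~wait -> lock)) = {t2, t4}, add states in Sat(~wait | ~lock) with every successor in Z. Z1 = {t2, t4, t8}; fixed.
Sat(A[(~wait | ~lock) U AX (~wait -> lock)]) = {t2, t4, t8}

{t2, t4, t8}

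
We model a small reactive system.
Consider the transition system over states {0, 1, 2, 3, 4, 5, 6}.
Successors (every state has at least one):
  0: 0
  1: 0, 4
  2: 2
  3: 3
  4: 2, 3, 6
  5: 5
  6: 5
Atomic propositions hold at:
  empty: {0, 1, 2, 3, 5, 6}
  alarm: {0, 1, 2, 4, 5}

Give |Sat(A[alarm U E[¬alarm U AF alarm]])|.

Sat(¬alarm) = {3, 6}
AF alarm: least fixpoint, start Z0 = {0, 1, 2, 4, 5}, add states with every successor in Z. Z1 = {0, 1, 2, 4, 5, 6}; fixed.
Sat(AF alarm) = {0, 1, 2, 4, 5, 6}
E[¬alarm U AF alarm]: least fixpoint, start Z0 = Sat(AF alarm) = {0, 1, 2, 4, 5, 6}, add states in Sat(¬alarm) with some successor in Z. Already a fixed point.
Sat(E[¬alarm U AF alarm]) = {0, 1, 2, 4, 5, 6}
A[alarm U E[¬alarm U AF alarm]]: least fixpoint, start Z0 = Sat(E[¬alarm U AF alarm]) = {0, 1, 2, 4, 5, 6}, add states in Sat(alarm) with every successor in Z. Already a fixed point.
Sat(A[alarm U E[¬alarm U AF alarm]]) = {0, 1, 2, 4, 5, 6}
|Sat(A[alarm U E[¬alarm U AF alarm]])| = |{0, 1, 2, 4, 5, 6}| = 6.

6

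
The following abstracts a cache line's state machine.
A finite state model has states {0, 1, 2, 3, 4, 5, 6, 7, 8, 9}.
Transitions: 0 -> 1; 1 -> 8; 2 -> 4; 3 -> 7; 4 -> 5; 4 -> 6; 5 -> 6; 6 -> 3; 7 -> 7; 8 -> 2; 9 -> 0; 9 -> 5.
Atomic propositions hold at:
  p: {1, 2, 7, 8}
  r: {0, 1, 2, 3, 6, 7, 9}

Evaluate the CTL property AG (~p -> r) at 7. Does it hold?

Yes

Sat(~p) = {0, 3, 4, 5, 6, 9}
Sat(~p -> r) = {0, 1, 2, 3, 6, 7, 8, 9}
AG (~p -> r): greatest fixpoint, start Z0 = {0, 1, 2, 3, 6, 7, 8, 9}, keep only states in Sat with every successor in Z. Z1 = {0, 1, 3, 6, 7, 8}; Z2 = {0, 1, 3, 6, 7}; Z3 = {0, 3, 6, 7}; Z4 = {3, 6, 7}; fixed.
Sat(AG (~p -> r)) = {3, 6, 7}
7 ∈ Sat(AG (~p -> r)) = {3, 6, 7}, so the formula holds at 7.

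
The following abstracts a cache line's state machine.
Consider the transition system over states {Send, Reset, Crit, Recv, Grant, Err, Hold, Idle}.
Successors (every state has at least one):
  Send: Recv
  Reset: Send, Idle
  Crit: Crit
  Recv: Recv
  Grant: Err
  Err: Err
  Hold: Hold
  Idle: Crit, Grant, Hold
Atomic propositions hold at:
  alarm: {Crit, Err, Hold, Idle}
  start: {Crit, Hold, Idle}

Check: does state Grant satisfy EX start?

Sat(EX start) = {s : some successor in {Crit, Hold, Idle}} = {Reset, Crit, Hold, Idle}
Grant ∉ Sat(EX start) = {Reset, Crit, Hold, Idle}, so the formula does not hold at Grant.

No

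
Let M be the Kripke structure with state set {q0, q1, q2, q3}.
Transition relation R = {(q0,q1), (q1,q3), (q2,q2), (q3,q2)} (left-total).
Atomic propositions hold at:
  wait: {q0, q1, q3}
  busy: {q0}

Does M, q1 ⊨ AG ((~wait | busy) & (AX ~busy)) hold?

No

Sat(~wait) = {q2}
Sat(~wait | busy) = {q0, q2}
Sat(~busy) = {q1, q2, q3}
Sat(AX ~busy) = {s : every successor in {q1, q2, q3}} = {q0, q1, q2, q3}
Sat((~wait | busy) & (AX ~busy)) = {q0, q2}
AG ((~wait | busy) & (AX ~busy)): greatest fixpoint, start Z0 = {q0, q2}, keep only states in Sat with every successor in Z. Z1 = {q2}; fixed.
Sat(AG ((~wait | busy) & (AX ~busy))) = {q2}
q1 ∉ Sat(AG ((~wait | busy) & (AX ~busy))) = {q2}, so the formula does not hold at q1.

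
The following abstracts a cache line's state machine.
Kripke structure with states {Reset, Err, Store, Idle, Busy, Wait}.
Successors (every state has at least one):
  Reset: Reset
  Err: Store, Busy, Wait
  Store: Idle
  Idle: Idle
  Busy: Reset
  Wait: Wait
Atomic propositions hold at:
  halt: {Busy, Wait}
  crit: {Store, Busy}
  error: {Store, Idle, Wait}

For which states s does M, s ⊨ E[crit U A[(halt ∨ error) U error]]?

{Store, Idle, Wait}

Sat(halt ∨ error) = {Store, Idle, Busy, Wait}
A[(halt ∨ error) U error]: least fixpoint, start Z0 = Sat(error) = {Store, Idle, Wait}, add states in Sat(halt ∨ error) with every successor in Z. Already a fixed point.
Sat(A[(halt ∨ error) U error]) = {Store, Idle, Wait}
E[crit U A[(halt ∨ error) U error]]: least fixpoint, start Z0 = Sat(A[(halt ∨ error) U error]) = {Store, Idle, Wait}, add states in Sat(crit) with some successor in Z. Already a fixed point.
Sat(E[crit U A[(halt ∨ error) U error]]) = {Store, Idle, Wait}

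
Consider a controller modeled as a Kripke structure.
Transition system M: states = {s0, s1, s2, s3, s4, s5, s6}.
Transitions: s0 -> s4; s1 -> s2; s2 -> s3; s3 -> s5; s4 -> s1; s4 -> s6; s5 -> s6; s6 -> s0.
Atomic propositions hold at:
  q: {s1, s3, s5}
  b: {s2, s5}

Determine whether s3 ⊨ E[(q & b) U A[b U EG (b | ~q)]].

No

Sat(q & b) = {s5}
Sat(~q) = {s0, s2, s4, s6}
Sat(b | ~q) = {s0, s2, s4, s5, s6}
EG (b | ~q): greatest fixpoint, start Z0 = {s0, s2, s4, s5, s6}, keep only states in Sat with some successor in Z. Z1 = {s0, s4, s5, s6}; fixed.
Sat(EG (b | ~q)) = {s0, s4, s5, s6}
A[b U EG (b | ~q)]: least fixpoint, start Z0 = Sat(EG (b | ~q)) = {s0, s4, s5, s6}, add states in Sat(b) with every successor in Z. Already a fixed point.
Sat(A[b U EG (b | ~q)]) = {s0, s4, s5, s6}
E[(q & b) U A[b U EG (b | ~q)]]: least fixpoint, start Z0 = Sat(A[b U EG (b | ~q)]) = {s0, s4, s5, s6}, add states in Sat(q & b) with some successor in Z. Already a fixed point.
Sat(E[(q & b) U A[b U EG (b | ~q)]]) = {s0, s4, s5, s6}
s3 ∉ Sat(E[(q & b) U A[b U EG (b | ~q)]]) = {s0, s4, s5, s6}, so the formula does not hold at s3.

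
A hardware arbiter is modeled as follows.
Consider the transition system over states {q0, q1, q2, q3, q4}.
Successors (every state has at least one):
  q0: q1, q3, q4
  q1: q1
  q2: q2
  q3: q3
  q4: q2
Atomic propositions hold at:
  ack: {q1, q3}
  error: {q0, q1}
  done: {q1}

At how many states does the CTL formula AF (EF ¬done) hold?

4

Sat(¬done) = {q0, q2, q3, q4}
EF ¬done: least fixpoint, start Z0 = {q0, q2, q3, q4}, add states with some successor in Z. Already a fixed point.
Sat(EF ¬done) = {q0, q2, q3, q4}
AF (EF ¬done): least fixpoint, start Z0 = {q0, q2, q3, q4}, add states with every successor in Z. Already a fixed point.
Sat(AF (EF ¬done)) = {q0, q2, q3, q4}
|Sat(AF (EF ¬done))| = |{q0, q2, q3, q4}| = 4.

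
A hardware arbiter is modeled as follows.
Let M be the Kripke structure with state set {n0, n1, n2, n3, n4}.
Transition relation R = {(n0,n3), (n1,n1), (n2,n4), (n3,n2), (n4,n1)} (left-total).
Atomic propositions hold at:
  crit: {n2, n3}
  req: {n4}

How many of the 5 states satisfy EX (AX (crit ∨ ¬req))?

4

Sat(¬req) = {n0, n1, n2, n3}
Sat(crit ∨ ¬req) = {n0, n1, n2, n3}
Sat(AX (crit ∨ ¬req)) = {s : every successor in {n0, n1, n2, n3}} = {n0, n1, n3, n4}
Sat(EX (AX (crit ∨ ¬req))) = {s : some successor in {n0, n1, n3, n4}} = {n0, n1, n2, n4}
|Sat(EX (AX (crit ∨ ¬req)))| = |{n0, n1, n2, n4}| = 4.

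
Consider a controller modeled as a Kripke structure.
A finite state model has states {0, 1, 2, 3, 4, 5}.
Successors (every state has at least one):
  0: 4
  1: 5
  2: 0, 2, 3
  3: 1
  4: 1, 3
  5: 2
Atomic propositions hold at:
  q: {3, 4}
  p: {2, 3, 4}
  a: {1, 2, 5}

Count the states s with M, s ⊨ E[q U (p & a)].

1

Sat(p & a) = {2}
E[q U (p & a)]: least fixpoint, start Z0 = Sat((p & a)) = {2}, add states in Sat(q) with some successor in Z. Already a fixed point.
Sat(E[q U (p & a)]) = {2}
|Sat(E[q U (p & a)])| = |{2}| = 1.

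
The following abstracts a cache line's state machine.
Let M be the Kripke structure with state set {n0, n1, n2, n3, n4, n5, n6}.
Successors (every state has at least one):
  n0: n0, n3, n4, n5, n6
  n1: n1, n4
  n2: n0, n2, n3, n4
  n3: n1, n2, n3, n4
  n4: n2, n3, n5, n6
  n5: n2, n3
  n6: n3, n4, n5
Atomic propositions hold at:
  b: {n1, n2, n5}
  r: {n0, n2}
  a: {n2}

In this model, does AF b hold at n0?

No

AF b: least fixpoint, start Z0 = {n1, n2, n5}, add states with every successor in Z. Already a fixed point.
Sat(AF b) = {n1, n2, n5}
n0 ∉ Sat(AF b) = {n1, n2, n5}, so the formula does not hold at n0.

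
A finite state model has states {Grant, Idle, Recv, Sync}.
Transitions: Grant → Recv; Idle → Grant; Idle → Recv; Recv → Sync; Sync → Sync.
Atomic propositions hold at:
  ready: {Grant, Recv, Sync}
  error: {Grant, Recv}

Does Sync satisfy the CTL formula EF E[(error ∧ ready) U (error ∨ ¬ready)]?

Sat(error ∧ ready) = {Grant, Recv}
Sat(¬ready) = {Idle}
Sat(error ∨ ¬ready) = {Grant, Idle, Recv}
E[(error ∧ ready) U (error ∨ ¬ready)]: least fixpoint, start Z0 = Sat((error ∨ ¬ready)) = {Grant, Idle, Recv}, add states in Sat(error ∧ ready) with some successor in Z. Already a fixed point.
Sat(E[(error ∧ ready) U (error ∨ ¬ready)]) = {Grant, Idle, Recv}
EF E[(error ∧ ready) U (error ∨ ¬ready)]: least fixpoint, start Z0 = {Grant, Idle, Recv}, add states with some successor in Z. Already a fixed point.
Sat(EF E[(error ∧ ready) U (error ∨ ¬ready)]) = {Grant, Idle, Recv}
Sync ∉ Sat(EF E[(error ∧ ready) U (error ∨ ¬ready)]) = {Grant, Idle, Recv}, so the formula does not hold at Sync.

No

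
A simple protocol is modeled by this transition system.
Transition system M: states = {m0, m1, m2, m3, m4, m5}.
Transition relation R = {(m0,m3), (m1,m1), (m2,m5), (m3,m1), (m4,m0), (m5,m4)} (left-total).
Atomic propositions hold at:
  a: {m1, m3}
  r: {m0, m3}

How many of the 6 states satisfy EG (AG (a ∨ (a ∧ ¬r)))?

Sat(¬r) = {m1, m2, m4, m5}
Sat(a ∧ ¬r) = {m1}
Sat(a ∨ (a ∧ ¬r)) = {m1, m3}
AG (a ∨ (a ∧ ¬r)): greatest fixpoint, start Z0 = {m1, m3}, keep only states in Sat with every successor in Z. Already a fixed point.
Sat(AG (a ∨ (a ∧ ¬r))) = {m1, m3}
EG (AG (a ∨ (a ∧ ¬r))): greatest fixpoint, start Z0 = {m1, m3}, keep only states in Sat with some successor in Z. Already a fixed point.
Sat(EG (AG (a ∨ (a ∧ ¬r)))) = {m1, m3}
|Sat(EG (AG (a ∨ (a ∧ ¬r))))| = |{m1, m3}| = 2.

2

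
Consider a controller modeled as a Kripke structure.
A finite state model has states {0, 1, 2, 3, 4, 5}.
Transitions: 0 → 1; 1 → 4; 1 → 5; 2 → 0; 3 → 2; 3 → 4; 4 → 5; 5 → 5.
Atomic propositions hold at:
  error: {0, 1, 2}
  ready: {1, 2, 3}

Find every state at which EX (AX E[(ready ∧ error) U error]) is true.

Sat(ready ∧ error) = {1, 2}
E[(ready ∧ error) U error]: least fixpoint, start Z0 = Sat(error) = {0, 1, 2}, add states in Sat(ready ∧ error) with some successor in Z. Already a fixed point.
Sat(E[(ready ∧ error) U error]) = {0, 1, 2}
Sat(AX E[(ready ∧ error) U error]) = {s : every successor in {0, 1, 2}} = {0, 2}
Sat(EX (AX E[(ready ∧ error) U error])) = {s : some successor in {0, 2}} = {2, 3}

{2, 3}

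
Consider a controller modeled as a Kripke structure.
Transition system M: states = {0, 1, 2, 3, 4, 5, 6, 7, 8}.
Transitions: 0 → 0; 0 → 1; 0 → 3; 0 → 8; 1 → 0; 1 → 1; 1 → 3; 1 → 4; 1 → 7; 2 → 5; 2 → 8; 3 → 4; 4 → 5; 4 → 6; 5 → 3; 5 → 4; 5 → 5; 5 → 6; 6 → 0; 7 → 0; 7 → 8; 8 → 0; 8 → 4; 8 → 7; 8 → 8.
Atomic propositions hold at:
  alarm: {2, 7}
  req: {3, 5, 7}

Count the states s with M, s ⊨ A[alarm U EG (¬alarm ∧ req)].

Sat(¬alarm) = {0, 1, 3, 4, 5, 6, 8}
Sat(¬alarm ∧ req) = {3, 5}
EG (¬alarm ∧ req): greatest fixpoint, start Z0 = {3, 5}, keep only states in Sat with some successor in Z. Z1 = {5}; fixed.
Sat(EG (¬alarm ∧ req)) = {5}
A[alarm U EG (¬alarm ∧ req)]: least fixpoint, start Z0 = Sat(EG (¬alarm ∧ req)) = {5}, add states in Sat(alarm) with every successor in Z. Already a fixed point.
Sat(A[alarm U EG (¬alarm ∧ req)]) = {5}
|Sat(A[alarm U EG (¬alarm ∧ req)])| = |{5}| = 1.

1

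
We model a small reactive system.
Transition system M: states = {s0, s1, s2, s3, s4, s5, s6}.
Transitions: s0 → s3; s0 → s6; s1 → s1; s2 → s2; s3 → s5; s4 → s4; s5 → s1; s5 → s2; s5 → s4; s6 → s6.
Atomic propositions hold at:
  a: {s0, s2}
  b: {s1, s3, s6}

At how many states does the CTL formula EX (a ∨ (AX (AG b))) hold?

AG b: greatest fixpoint, start Z0 = {s1, s3, s6}, keep only states in Sat with every successor in Z. Z1 = {s1, s6}; fixed.
Sat(AG b) = {s1, s6}
Sat(AX (AG b)) = {s : every successor in {s1, s6}} = {s1, s6}
Sat(a ∨ (AX (AG b))) = {s0, s1, s2, s6}
Sat(EX (a ∨ (AX (AG b)))) = {s : some successor in {s0, s1, s2, s6}} = {s0, s1, s2, s5, s6}
|Sat(EX (a ∨ (AX (AG b))))| = |{s0, s1, s2, s5, s6}| = 5.

5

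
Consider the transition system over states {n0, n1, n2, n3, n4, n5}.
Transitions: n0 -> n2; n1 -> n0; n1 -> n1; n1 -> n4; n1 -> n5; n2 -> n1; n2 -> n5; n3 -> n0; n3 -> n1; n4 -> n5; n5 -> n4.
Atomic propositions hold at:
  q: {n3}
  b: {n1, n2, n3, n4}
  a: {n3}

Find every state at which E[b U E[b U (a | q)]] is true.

Sat(a | q) = {n3}
E[b U (a | q)]: least fixpoint, start Z0 = Sat((a | q)) = {n3}, add states in Sat(b) with some successor in Z. Already a fixed point.
Sat(E[b U (a | q)]) = {n3}
E[b U E[b U (a | q)]]: least fixpoint, start Z0 = Sat(E[b U (a | q)]) = {n3}, add states in Sat(b) with some successor in Z. Already a fixed point.
Sat(E[b U E[b U (a | q)]]) = {n3}

{n3}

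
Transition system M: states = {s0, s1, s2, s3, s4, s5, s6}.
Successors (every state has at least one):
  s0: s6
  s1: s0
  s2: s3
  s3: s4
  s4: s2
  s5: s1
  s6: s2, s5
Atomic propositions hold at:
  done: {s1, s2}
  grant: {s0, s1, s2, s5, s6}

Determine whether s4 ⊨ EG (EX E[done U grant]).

E[done U grant]: least fixpoint, start Z0 = Sat(grant) = {s0, s1, s2, s5, s6}, add states in Sat(done) with some successor in Z. Already a fixed point.
Sat(E[done U grant]) = {s0, s1, s2, s5, s6}
Sat(EX E[done U grant]) = {s : some successor in {s0, s1, s2, s5, s6}} = {s0, s1, s4, s5, s6}
EG (EX E[done U grant]): greatest fixpoint, start Z0 = {s0, s1, s4, s5, s6}, keep only states in Sat with some successor in Z. Z1 = {s0, s1, s5, s6}; fixed.
Sat(EG (EX E[done U grant])) = {s0, s1, s5, s6}
s4 ∉ Sat(EG (EX E[done U grant])) = {s0, s1, s5, s6}, so the formula does not hold at s4.

No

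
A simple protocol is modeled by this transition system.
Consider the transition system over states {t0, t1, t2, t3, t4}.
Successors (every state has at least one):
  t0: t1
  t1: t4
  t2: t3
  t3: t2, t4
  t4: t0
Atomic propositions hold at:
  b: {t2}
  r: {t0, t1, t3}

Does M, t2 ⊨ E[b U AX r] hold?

Sat(AX r) = {s : every successor in {t0, t1, t3}} = {t0, t2, t4}
E[b U AX r]: least fixpoint, start Z0 = Sat(AX r) = {t0, t2, t4}, add states in Sat(b) with some successor in Z. Already a fixed point.
Sat(E[b U AX r]) = {t0, t2, t4}
t2 ∈ Sat(E[b U AX r]) = {t0, t2, t4}, so the formula holds at t2.

Yes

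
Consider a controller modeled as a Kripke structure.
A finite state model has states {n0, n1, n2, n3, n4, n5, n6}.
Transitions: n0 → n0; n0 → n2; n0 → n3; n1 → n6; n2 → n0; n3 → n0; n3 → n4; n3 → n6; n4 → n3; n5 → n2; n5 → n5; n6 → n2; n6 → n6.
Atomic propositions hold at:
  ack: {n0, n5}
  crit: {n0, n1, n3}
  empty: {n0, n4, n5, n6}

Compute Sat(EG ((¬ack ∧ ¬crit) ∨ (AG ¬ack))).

{n6}

Sat(¬ack) = {n1, n2, n3, n4, n6}
Sat(¬crit) = {n2, n4, n5, n6}
Sat(¬ack ∧ ¬crit) = {n2, n4, n6}
AG ¬ack: greatest fixpoint, start Z0 = {n1, n2, n3, n4, n6}, keep only states in Sat with every successor in Z. Z1 = {n1, n4, n6}; Z2 = {n1}; Z3 = ∅; fixed.
Sat(AG ¬ack) = ∅
Sat((¬ack ∧ ¬crit) ∨ (AG ¬ack)) = {n2, n4, n6}
EG ((¬ack ∧ ¬crit) ∨ (AG ¬ack)): greatest fixpoint, start Z0 = {n2, n4, n6}, keep only states in Sat with some successor in Z. Z1 = {n6}; fixed.
Sat(EG ((¬ack ∧ ¬crit) ∨ (AG ¬ack))) = {n6}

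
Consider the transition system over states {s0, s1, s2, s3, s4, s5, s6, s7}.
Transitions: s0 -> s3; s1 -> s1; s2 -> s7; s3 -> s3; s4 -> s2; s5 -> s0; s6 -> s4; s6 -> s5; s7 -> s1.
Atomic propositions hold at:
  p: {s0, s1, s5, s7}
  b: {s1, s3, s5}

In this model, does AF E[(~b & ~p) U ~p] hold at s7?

Sat(~b) = {s0, s2, s4, s6, s7}
Sat(~p) = {s2, s3, s4, s6}
Sat(~b & ~p) = {s2, s4, s6}
E[(~b & ~p) U ~p]: least fixpoint, start Z0 = Sat(~p) = {s2, s3, s4, s6}, add states in Sat(~b & ~p) with some successor in Z. Already a fixed point.
Sat(E[(~b & ~p) U ~p]) = {s2, s3, s4, s6}
AF E[(~b & ~p) U ~p]: least fixpoint, start Z0 = {s2, s3, s4, s6}, add states with every successor in Z. Z1 = {s0, s2, s3, s4, s6}; Z2 = {s0, s2, s3, s4, s5, s6}; fixed.
Sat(AF E[(~b & ~p) U ~p]) = {s0, s2, s3, s4, s5, s6}
s7 ∉ Sat(AF E[(~b & ~p) U ~p]) = {s0, s2, s3, s4, s5, s6}, so the formula does not hold at s7.

No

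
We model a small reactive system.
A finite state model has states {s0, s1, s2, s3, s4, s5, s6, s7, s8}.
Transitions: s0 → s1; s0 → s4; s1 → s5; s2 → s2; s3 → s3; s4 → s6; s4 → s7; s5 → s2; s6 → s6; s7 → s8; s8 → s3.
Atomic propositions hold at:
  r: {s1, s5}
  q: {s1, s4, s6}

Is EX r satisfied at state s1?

Sat(EX r) = {s : some successor in {s1, s5}} = {s0, s1}
s1 ∈ Sat(EX r) = {s0, s1}, so the formula holds at s1.

Yes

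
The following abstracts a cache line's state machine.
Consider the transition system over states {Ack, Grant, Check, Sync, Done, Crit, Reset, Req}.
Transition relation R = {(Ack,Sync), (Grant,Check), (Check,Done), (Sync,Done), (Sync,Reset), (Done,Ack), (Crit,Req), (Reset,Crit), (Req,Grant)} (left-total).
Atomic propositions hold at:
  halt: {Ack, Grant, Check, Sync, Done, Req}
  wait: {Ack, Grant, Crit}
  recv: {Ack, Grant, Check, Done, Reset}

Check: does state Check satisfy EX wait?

Sat(EX wait) = {s : some successor in {Ack, Grant, Crit}} = {Done, Reset, Req}
Check ∉ Sat(EX wait) = {Done, Reset, Req}, so the formula does not hold at Check.

No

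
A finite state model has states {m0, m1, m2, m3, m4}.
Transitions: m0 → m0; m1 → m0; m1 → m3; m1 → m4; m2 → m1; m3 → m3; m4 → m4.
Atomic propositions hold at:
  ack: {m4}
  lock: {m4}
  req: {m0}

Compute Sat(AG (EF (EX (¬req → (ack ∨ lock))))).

Sat(¬req) = {m1, m2, m3, m4}
Sat(ack ∨ lock) = {m4}
Sat(¬req → (ack ∨ lock)) = {m0, m4}
Sat(EX (¬req → (ack ∨ lock))) = {s : some successor in {m0, m4}} = {m0, m1, m4}
EF (EX (¬req → (ack ∨ lock))): least fixpoint, start Z0 = {m0, m1, m4}, add states with some successor in Z. Z1 = {m0, m1, m2, m4}; fixed.
Sat(EF (EX (¬req → (ack ∨ lock)))) = {m0, m1, m2, m4}
AG (EF (EX (¬req → (ack ∨ lock)))): greatest fixpoint, start Z0 = {m0, m1, m2, m4}, keep only states in Sat with every successor in Z. Z1 = {m0, m2, m4}; Z2 = {m0, m4}; fixed.
Sat(AG (EF (EX (¬req → (ack ∨ lock))))) = {m0, m4}

{m0, m4}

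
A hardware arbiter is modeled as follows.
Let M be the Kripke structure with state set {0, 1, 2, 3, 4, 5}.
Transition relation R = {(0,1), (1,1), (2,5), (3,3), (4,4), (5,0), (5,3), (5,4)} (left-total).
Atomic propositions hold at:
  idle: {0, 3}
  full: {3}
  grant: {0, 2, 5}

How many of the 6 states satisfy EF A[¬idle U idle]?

4

Sat(¬idle) = {1, 2, 4, 5}
A[¬idle U idle]: least fixpoint, start Z0 = Sat(idle) = {0, 3}, add states in Sat(¬idle) with every successor in Z. Already a fixed point.
Sat(A[¬idle U idle]) = {0, 3}
EF A[¬idle U idle]: least fixpoint, start Z0 = {0, 3}, add states with some successor in Z. Z1 = {0, 3, 5}; Z2 = {0, 2, 3, 5}; fixed.
Sat(EF A[¬idle U idle]) = {0, 2, 3, 5}
|Sat(EF A[¬idle U idle])| = |{0, 2, 3, 5}| = 4.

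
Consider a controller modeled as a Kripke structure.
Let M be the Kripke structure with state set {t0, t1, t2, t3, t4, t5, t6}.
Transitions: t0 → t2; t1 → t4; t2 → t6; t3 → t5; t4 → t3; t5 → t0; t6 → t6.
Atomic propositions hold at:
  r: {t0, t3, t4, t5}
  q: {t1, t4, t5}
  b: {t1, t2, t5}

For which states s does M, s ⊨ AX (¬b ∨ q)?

{t1, t2, t3, t4, t5, t6}

Sat(¬b) = {t0, t3, t4, t6}
Sat(¬b ∨ q) = {t0, t1, t3, t4, t5, t6}
Sat(AX (¬b ∨ q)) = {s : every successor in {t0, t1, t3, t4, t5, t6}} = {t1, t2, t3, t4, t5, t6}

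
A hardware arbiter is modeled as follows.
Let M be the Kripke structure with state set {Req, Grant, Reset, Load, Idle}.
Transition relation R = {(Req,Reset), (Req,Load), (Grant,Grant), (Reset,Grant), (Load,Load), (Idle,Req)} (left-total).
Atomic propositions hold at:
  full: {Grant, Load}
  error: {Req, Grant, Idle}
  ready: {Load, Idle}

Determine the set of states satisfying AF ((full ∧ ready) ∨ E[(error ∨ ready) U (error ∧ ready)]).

Sat(full ∧ ready) = {Load}
Sat(error ∨ ready) = {Req, Grant, Load, Idle}
Sat(error ∧ ready) = {Idle}
E[(error ∨ ready) U (error ∧ ready)]: least fixpoint, start Z0 = Sat((error ∧ ready)) = {Idle}, add states in Sat(error ∨ ready) with some successor in Z. Already a fixed point.
Sat(E[(error ∨ ready) U (error ∧ ready)]) = {Idle}
Sat((full ∧ ready) ∨ E[(error ∨ ready) U (error ∧ ready)]) = {Load, Idle}
AF ((full ∧ ready) ∨ E[(error ∨ ready) U (error ∧ ready)]): least fixpoint, start Z0 = {Load, Idle}, add states with every successor in Z. Already a fixed point.
Sat(AF ((full ∧ ready) ∨ E[(error ∨ ready) U (error ∧ ready)])) = {Load, Idle}

{Load, Idle}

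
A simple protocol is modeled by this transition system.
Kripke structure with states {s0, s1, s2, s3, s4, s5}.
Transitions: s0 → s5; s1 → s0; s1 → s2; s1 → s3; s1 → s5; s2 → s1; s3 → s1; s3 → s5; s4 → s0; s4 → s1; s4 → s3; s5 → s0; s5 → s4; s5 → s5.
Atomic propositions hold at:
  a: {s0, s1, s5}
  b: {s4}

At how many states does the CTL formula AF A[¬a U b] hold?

Sat(¬a) = {s2, s3, s4}
A[¬a U b]: least fixpoint, start Z0 = Sat(b) = {s4}, add states in Sat(¬a) with every successor in Z. Already a fixed point.
Sat(A[¬a U b]) = {s4}
AF A[¬a U b]: least fixpoint, start Z0 = {s4}, add states with every successor in Z. Already a fixed point.
Sat(AF A[¬a U b]) = {s4}
|Sat(AF A[¬a U b])| = |{s4}| = 1.

1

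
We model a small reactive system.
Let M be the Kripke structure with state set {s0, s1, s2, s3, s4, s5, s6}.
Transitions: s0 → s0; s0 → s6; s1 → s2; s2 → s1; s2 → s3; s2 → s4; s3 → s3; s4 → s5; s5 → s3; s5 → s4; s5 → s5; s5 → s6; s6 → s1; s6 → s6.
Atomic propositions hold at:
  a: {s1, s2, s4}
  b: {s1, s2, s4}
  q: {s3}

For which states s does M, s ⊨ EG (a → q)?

Sat(a → q) = {s0, s3, s5, s6}
EG (a → q): greatest fixpoint, start Z0 = {s0, s3, s5, s6}, keep only states in Sat with some successor in Z. Already a fixed point.
Sat(EG (a → q)) = {s0, s3, s5, s6}

{s0, s3, s5, s6}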